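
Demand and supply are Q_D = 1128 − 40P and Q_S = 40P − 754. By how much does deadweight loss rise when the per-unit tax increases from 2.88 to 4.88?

155.20

In inverse form: demand P = 28.2 − 0.025Q, supply P = 18.85 + 0.025Q.
Competitive equilibrium: 28.2 − 0.025Q = 18.85 + 0.025Q → Q* = 187, P* = 23.525.
For a per-unit tax t: ΔQ = t/0.05, so DWL = ½·t·(t/0.05) = t²/0.1.
At t = 2.88: DWL = 82.944. At t = 4.88: DWL = 238.144.
Increase = 238.144 − 82.944 = 155.20.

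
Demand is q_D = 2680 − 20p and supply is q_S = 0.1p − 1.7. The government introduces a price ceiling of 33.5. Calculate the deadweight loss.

501.68

In inverse form: demand p = 134 − 0.05q, supply p = 17 + 10q.
Competitive equilibrium: 134 − 0.05q = 17 + 10q → q* = 11.6418, p* = 133.4179.
At the ceiling p = 33.5, quantity supplied = (33.5 − 17)/10 = 1.65.
Willingness to pay at q' = 1.65: 134 − 0.05·1.65 = 133.9175.
Δq = 11.6418 − 1.65 = 9.9918; wedge = 133.9175 − 33.5 = 100.4175.
Deadweight loss = ½ × 9.9918 × 100.4175 = 501.68.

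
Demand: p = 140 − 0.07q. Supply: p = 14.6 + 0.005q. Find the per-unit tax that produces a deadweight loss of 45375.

82.5

Competitive equilibrium: 140 − 0.07q = 14.6 + 0.005q → q* = 1672, p* = 22.96.
A tax t gives Δq = t/0.075 and wedge t, so DWL = t²/0.15.
t²/0.15 = 45375 → t² = 6806.25 → t = 82.5.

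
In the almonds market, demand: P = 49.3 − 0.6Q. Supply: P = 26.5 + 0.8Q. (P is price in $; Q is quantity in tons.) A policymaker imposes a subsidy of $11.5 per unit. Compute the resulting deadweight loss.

$47.23

Competitive equilibrium: 49.3 − 0.6Q = 26.5 + 0.8Q → Q* = 16.2857, P* = 39.5286.
The subsidy lowers effective supply by 11.5: P = 15 + 0.8Q.
New quantity: 49.3 − 0.6Q = 15 + 0.8Q → Q' = 24.5.
Overproduction ΔQ = 24.5 − 16.2857 = 8.2143; wedge = subsidy = 11.5.
Deadweight loss = ½ × 8.2143 × 11.5 = $47.23.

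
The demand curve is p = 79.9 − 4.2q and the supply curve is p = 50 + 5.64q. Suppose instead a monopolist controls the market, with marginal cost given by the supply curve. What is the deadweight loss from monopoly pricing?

Competitive equilibrium: 79.9 − 4.2q = 50 + 5.64q → q* = 3.0386, p* = 67.1378.
Marginal revenue: MR = 79.9 − 8.4q. Set MR = MC: 79.9 − 8.4q = 50 + 5.64q → q_m = 2.1296.
Price p_m = 79.9 − 4.2·2.1296 = 70.9557; MC(q_m) = 50 + 5.64·2.1296 = 62.0109.
Competitive q* = 3.0386, so Δq = 0.909; wedge = 70.9557 − 62.0109 = 8.9448.
DWL = ½ × 0.909 × 8.9448 = 4.07.

4.07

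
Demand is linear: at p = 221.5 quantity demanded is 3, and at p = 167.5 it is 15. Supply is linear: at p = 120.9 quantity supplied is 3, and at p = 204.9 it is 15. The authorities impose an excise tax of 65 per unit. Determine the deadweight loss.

Demand slope = (167.5 − 221.5)/(15 − 3) = −4.5, so p = 235 − 4.5q.
Supply slope = (204.9 − 120.9)/(15 − 3) = 7, so p = 99.9 + 7q.
Competitive equilibrium: 235 − 4.5q = 99.9 + 7q → q* = 11.74783, p* = 182.13478.
With the tax, the buyer price exceeds the seller price by 65: (235 − 4.5q) − (99.9 + 7q) = 65 → q' = 6.09565.
Δq = 11.74783 − 6.09565 = 5.65218; the wedge equals the tax, 65.
Deadweight loss = ½ × 5.65218 × 65 = 183.70.

183.70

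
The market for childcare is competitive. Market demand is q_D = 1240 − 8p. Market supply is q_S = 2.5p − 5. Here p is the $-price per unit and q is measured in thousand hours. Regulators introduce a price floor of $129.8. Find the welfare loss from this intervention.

In inverse form: demand p = 155 − 0.125q, supply p = 2 + 0.4q.
Competitive equilibrium: 155 − 0.125q = 2 + 0.4q → q* = 291.4286, p* = 118.5714.
At the floor p = 129.8, quantity demanded = (155 − 129.8)/0.125 = 201.6.
Sellers' marginal cost at q' = 201.6: 2 + 0.4·201.6 = 82.64.
Δq = 291.4286 − 201.6 = 89.8286; wedge = 129.8 − 82.64 = 47.16.
The triangle = ½ × 89.8286 × 47.16 = $2118.16 thousand.

$2118.16 thousand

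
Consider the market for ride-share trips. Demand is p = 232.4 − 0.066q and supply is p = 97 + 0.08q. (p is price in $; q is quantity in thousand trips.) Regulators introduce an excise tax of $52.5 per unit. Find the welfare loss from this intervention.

Competitive equilibrium: 232.4 − 0.066q = 97 + 0.08q → q* = 927.3973, p* = 171.1918.
With the tax, the buyer price exceeds the seller price by 52.5: (232.4 − 0.066q) − (97 + 0.08q) = 52.5 → q' = 567.8082.
Δq = 927.3973 − 567.8082 = 359.5891; the wedge equals the tax, 52.5.
Welfare loss = ½ × 359.5891 × 52.5 = $9439.21 thousand.

$9439.21 thousand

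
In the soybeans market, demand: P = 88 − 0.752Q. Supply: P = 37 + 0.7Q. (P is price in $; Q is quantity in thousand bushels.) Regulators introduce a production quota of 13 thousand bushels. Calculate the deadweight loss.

Competitive equilibrium: 88 − 0.752Q = 37 + 0.7Q → Q* = 35.124, P* = 61.5868.
At Q = 13: demand price = 88 − 0.752·13 = 78.224; supply price = 37 + 0.7·13 = 46.1.
ΔQ = 35.124 − 13 = 22.124; wedge = 78.224 − 46.1 = 32.124.
DWL = ½ × 22.124 × 32.124 = $355.36 thousand.

$355.36 thousand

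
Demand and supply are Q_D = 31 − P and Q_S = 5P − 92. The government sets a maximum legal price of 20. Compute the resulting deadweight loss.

3.75

In inverse form: demand P = 31 − Q, supply P = 18.4 + 0.2Q.
Competitive equilibrium: 31 − Q = 18.4 + 0.2Q → Q* = 10.5, P* = 20.5.
At the ceiling P = 20, quantity supplied = (20 − 18.4)/0.2 = 8.
Willingness to pay at Q' = 8: 31 − 1·8 = 23.
ΔQ = 10.5 − 8 = 2.5; wedge = 23 − 20 = 3.
Deadweight loss = ½ × 2.5 × 3 = 3.75.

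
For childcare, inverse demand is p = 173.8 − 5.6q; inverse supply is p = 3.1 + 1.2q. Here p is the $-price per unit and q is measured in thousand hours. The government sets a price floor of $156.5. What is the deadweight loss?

$1647.64 thousand

Competitive equilibrium: 173.8 − 5.6q = 3.1 + 1.2q → q* = 25.1029, p* = 33.2235.
At the floor p = 156.5, quantity demanded = (173.8 − 156.5)/5.6 = 3.0893.
Sellers' marginal cost at q' = 3.0893: 3.1 + 1.2·3.0893 = 6.8072.
Δq = 25.1029 − 3.0893 = 22.0136; wedge = 156.5 − 6.8072 = 149.6928.
Deadweight loss = ½ × 22.0136 × 149.6928 = $1647.64 thousand.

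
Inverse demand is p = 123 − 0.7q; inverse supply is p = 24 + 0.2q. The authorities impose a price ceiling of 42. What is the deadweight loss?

180

Competitive equilibrium: 123 − 0.7q = 24 + 0.2q → q* = 110, p* = 46.
At the ceiling p = 42, quantity supplied = (42 − 24)/0.2 = 90.
Willingness to pay at q' = 90: 123 − 0.7·90 = 60.
Δq = 110 − 90 = 20; wedge = 60 − 42 = 18.
DWL = ½ × 20 × 18 = 180.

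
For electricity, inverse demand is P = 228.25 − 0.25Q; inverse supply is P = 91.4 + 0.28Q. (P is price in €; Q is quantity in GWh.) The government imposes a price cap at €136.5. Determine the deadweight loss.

Competitive equilibrium: 228.25 − 0.25Q = 91.4 + 0.28Q → Q* = 258.2075, P* = 163.6981.
At the ceiling P = 136.5, quantity supplied = (136.5 − 91.4)/0.28 = 161.0714.
Willingness to pay at Q' = 161.0714: 228.25 − 0.25·161.0714 = 187.9822.
ΔQ = 258.2075 − 161.0714 = 97.1361; wedge = 187.9822 − 136.5 = 51.4822.
DWL = ½ × 97.1361 × 51.4822 = €2500.39.

€2500.39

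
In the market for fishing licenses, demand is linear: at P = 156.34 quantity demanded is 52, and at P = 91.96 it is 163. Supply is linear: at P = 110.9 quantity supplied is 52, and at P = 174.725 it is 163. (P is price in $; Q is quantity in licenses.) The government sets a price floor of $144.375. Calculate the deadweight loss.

Demand slope = (91.96 − 156.34)/(163 − 52) = −0.58, so P = 186.5 − 0.58Q.
Supply slope = (174.725 − 110.9)/(163 − 52) = 0.575, so P = 81 + 0.575Q.
Competitive equilibrium: 186.5 − 0.58Q = 81 + 0.575Q → Q* = 91.342, P* = 133.5216.
At the floor P = 144.375, quantity demanded = (186.5 − 144.375)/0.58 = 72.6293.
Sellers' marginal cost at Q' = 72.6293: 81 + 0.575·72.6293 = 122.7618.
ΔQ = 91.342 − 72.6293 = 18.7127; wedge = 144.375 − 122.7618 = 21.6132.
The triangle = ½ × 18.7127 × 21.6132 = $202.22.

$202.22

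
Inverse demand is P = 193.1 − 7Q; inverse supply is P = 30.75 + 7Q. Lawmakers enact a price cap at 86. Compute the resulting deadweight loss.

96.02

Competitive equilibrium: 193.1 − 7Q = 30.75 + 7Q → Q* = 11.59643, P* = 111.925.
At the ceiling P = 86, quantity supplied = (86 − 30.75)/7 = 7.89286.
Willingness to pay at Q' = 7.89286: 193.1 − 7·7.89286 = 137.84998.
ΔQ = 11.59643 − 7.89286 = 3.70357; wedge = 137.84998 − 86 = 51.84998.
Deadweight loss = ½ × 3.70357 × 51.84998 = 96.02.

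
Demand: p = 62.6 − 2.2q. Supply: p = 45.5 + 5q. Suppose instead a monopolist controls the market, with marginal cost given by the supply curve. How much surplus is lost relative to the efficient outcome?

Competitive equilibrium: 62.6 − 2.2q = 45.5 + 5q → q* = 2.375, p* = 57.375.
Marginal revenue: MR = 62.6 − 4.4q. Set MR = MC: 62.6 − 4.4q = 45.5 + 5q → q_m = 1.8191.
Price p_m = 62.6 − 2.2·1.8191 = 58.598; MC(q_m) = 45.5 + 5·1.8191 = 54.5955.
Competitive q* = 2.375, so Δq = 0.5559; wedge = 58.598 − 54.5955 = 4.0025.
The triangle = ½ × 0.5559 × 4.0025 = 1.11.

1.11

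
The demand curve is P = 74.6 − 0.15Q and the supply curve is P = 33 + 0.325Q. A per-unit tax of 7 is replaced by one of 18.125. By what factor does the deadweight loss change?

Competitive equilibrium: 74.6 − 0.15Q = 33 + 0.325Q → Q* = 87.5789, P* = 61.4632.
For a per-unit tax t: ΔQ = t/0.475, so DWL = ½·t·(t/0.475) = t²/0.95.
At t = 7: DWL = 51.579. At t = 18.125: DWL = 345.806.
Ratio = (18.125/7)² = 6.704.

6.704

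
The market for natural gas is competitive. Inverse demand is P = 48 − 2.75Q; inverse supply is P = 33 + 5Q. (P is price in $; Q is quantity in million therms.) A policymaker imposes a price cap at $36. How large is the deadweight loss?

Competitive equilibrium: 48 − 2.75Q = 33 + 5Q → Q* = 1.9355, P* = 42.6774.
At the ceiling P = 36, quantity supplied = (36 − 33)/5 = 0.6.
Willingness to pay at Q' = 0.6: 48 − 2.75·0.6 = 46.35.
ΔQ = 1.9355 − 0.6 = 1.3355; wedge = 46.35 − 36 = 10.35.
DWL = ½ × 1.3355 × 10.35 = $6.91 million.

$6.91 million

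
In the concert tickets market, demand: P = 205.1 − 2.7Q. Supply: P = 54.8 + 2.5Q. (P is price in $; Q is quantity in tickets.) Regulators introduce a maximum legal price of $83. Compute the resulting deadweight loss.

$807.56

Competitive equilibrium: 205.1 − 2.7Q = 54.8 + 2.5Q → Q* = 28.9038, P* = 127.0596.
At the ceiling P = 83, quantity supplied = (83 − 54.8)/2.5 = 11.28.
Willingness to pay at Q' = 11.28: 205.1 − 2.7·11.28 = 174.644.
ΔQ = 28.9038 − 11.28 = 17.6238; wedge = 174.644 − 83 = 91.644.
DWL = ½ × 17.6238 × 91.644 = $807.56.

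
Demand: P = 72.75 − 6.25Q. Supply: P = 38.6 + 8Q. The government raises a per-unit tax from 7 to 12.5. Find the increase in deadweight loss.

Competitive equilibrium: 72.75 − 6.25Q = 38.6 + 8Q → Q* = 2.3965, P* = 57.7719.
For a per-unit tax t: ΔQ = t/14.25, so DWL = ½·t·(t/14.25) = t²/28.5.
At t = 7: DWL = 1.719. At t = 12.5: DWL = 5.482.
Increase = 5.482 − 1.719 = 3.76.

3.76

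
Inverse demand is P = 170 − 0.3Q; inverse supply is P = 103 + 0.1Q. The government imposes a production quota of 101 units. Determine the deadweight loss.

884.45

Competitive equilibrium: 170 − 0.3Q = 103 + 0.1Q → Q* = 167.5, P* = 119.75.
At Q = 101: demand price = 170 − 0.3·101 = 139.7; supply price = 103 + 0.1·101 = 113.1.
ΔQ = 167.5 − 101 = 66.5; wedge = 139.7 − 113.1 = 26.6.
DWL = ½ × 66.5 × 26.6 = 884.45.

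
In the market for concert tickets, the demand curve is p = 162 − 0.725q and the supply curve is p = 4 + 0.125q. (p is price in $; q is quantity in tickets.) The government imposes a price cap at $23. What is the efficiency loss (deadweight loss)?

Competitive equilibrium: 162 − 0.725q = 4 + 0.125q → q* = 185.8824, p* = 27.2353.
At the ceiling p = 23, quantity supplied = (23 − 4)/0.125 = 152.
Willingness to pay at q' = 152: 162 − 0.725·152 = 51.8.
Δq = 185.8824 − 152 = 33.8824; wedge = 51.8 − 23 = 28.8.
Deadweight loss = ½ × 33.8824 × 28.8 = $487.91.

$487.91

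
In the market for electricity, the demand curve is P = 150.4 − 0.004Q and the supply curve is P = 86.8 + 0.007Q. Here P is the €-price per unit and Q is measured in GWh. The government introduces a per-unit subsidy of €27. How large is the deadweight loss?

Competitive equilibrium: 150.4 − 0.004Q = 86.8 + 0.007Q → Q* = 5781.8182, P* = 127.2727.
The subsidy lowers effective supply by 27: P = 59.8 + 0.007Q.
New quantity: 150.4 − 0.004Q = 59.8 + 0.007Q → Q' = 8236.3636.
Overproduction ΔQ = 8236.3636 − 5781.8182 = 2454.5454; wedge = subsidy = 27.
The triangle = ½ × 2454.5454 × 27 = €33136.36.

€33136.36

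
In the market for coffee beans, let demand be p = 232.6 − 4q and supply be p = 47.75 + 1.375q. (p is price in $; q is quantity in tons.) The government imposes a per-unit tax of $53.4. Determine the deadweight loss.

Competitive equilibrium: 232.6 − 4q = 47.75 + 1.375q → q* = 34.3907, p* = 95.0372.
With the tax, the buyer price exceeds the seller price by 53.4: (232.6 − 4q) − (47.75 + 1.375q) = 53.4 → q' = 24.4558.
Δq = 34.3907 − 24.4558 = 9.9349; the wedge equals the tax, 53.4.
Deadweight loss = ½ × 9.9349 × 53.4 = $265.26.

$265.26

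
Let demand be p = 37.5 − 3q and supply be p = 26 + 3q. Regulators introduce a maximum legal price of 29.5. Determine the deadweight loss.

Competitive equilibrium: 37.5 − 3q = 26 + 3q → q* = 1.9167, p* = 31.75.
At the ceiling p = 29.5, quantity supplied = (29.5 − 26)/3 = 1.1667.
Willingness to pay at q' = 1.1667: 37.5 − 3·1.1667 = 33.9999.
Δq = 1.9167 − 1.1667 = 0.75; wedge = 33.9999 − 29.5 = 4.4999.
Welfare loss = ½ × 0.75 × 4.4999 = 1.69.

1.69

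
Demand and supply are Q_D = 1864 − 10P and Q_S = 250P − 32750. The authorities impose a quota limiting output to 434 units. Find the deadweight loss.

506.49

In inverse form: demand P = 186.4 − 0.1Q, supply P = 131 + 0.004Q.
Competitive equilibrium: 186.4 − 0.1Q = 131 + 0.004Q → Q* = 532.6923, P* = 133.1308.
At Q = 434: demand price = 186.4 − 0.1·434 = 143; supply price = 131 + 0.004·434 = 132.736.
ΔQ = 532.6923 − 434 = 98.6923; wedge = 143 − 132.736 = 10.264.
DWL = ½ × 98.6923 × 10.264 = 506.49.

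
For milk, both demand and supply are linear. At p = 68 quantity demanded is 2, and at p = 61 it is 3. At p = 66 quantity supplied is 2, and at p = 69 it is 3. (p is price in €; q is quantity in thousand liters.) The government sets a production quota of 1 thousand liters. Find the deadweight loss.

Demand slope = (61 − 68)/(3 − 2) = −7, so p = 82 − 7q.
Supply slope = (69 − 66)/(3 − 2) = 3, so p = 60 + 3q.
Competitive equilibrium: 82 − 7q = 60 + 3q → q* = 2.2, p* = 66.6.
At q = 1: demand price = 82 − 7·1 = 75; supply price = 60 + 3·1 = 63.
Δq = 2.2 − 1 = 1.2; wedge = 75 − 63 = 12.
Deadweight loss = ½ × 1.2 × 12 = €7.20 thousand.

€7.20 thousand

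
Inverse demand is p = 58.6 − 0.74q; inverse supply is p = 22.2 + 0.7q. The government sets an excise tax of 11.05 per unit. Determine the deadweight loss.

42.40

Competitive equilibrium: 58.6 − 0.74q = 22.2 + 0.7q → q* = 25.2778, p* = 39.8944.
With the tax, the buyer price exceeds the seller price by 11.05: (58.6 − 0.74q) − (22.2 + 0.7q) = 11.05 → q' = 17.6042.
Δq = 25.2778 − 17.6042 = 7.6736; the wedge equals the tax, 11.05.
The triangle = ½ × 7.6736 × 11.05 = 42.40.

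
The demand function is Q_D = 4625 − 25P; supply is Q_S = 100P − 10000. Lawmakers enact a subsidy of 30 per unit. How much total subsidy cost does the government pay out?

69000

In inverse form: demand P = 185 − 0.04Q, supply P = 100 + 0.01Q.
Competitive equilibrium: 185 − 0.04Q = 100 + 0.01Q → Q* = 1700, P* = 117.
The subsidy lowers effective supply by 30: P = 70 + 0.01Q.
New quantity: 185 − 0.04Q = 70 + 0.01Q → Q' = 2300.
Total subsidy cost = 30 × 2300 = 69000.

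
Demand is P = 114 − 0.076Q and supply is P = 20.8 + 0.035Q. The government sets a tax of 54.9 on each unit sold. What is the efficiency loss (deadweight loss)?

13576.62

Competitive equilibrium: 114 − 0.076Q = 20.8 + 0.035Q → Q* = 839.6396, P* = 50.1874.
With the tax, the buyer price exceeds the seller price by 54.9: (114 − 0.076Q) − (20.8 + 0.035Q) = 54.9 → Q' = 345.045.
ΔQ = 839.6396 − 345.045 = 494.5946; the wedge equals the tax, 54.9.
DWL = ½ × 494.5946 × 54.9 = 13576.62.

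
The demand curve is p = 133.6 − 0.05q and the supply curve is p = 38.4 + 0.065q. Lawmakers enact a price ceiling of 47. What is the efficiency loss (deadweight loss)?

27815.39

Competitive equilibrium: 133.6 − 0.05q = 38.4 + 0.065q → q* = 827.82609, p* = 92.2087.
At the ceiling p = 47, quantity supplied = (47 − 38.4)/0.065 = 132.30769.
Willingness to pay at q' = 132.30769: 133.6 − 0.05·132.30769 = 126.98462.
Δq = 827.82609 − 132.30769 = 695.5184; wedge = 126.98462 − 47 = 79.98462.
DWL = ½ × 695.5184 × 79.98462 = 27815.39.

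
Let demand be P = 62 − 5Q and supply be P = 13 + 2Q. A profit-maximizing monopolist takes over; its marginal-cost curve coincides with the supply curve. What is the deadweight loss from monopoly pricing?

29.77

Competitive equilibrium: 62 − 5Q = 13 + 2Q → Q* = 7, P* = 27.
Marginal revenue: MR = 62 − 10Q. Set MR = MC: 62 − 10Q = 13 + 2Q → Q_m = 4.0833.
Price P_m = 62 − 5·4.0833 = 41.5835; MC(Q_m) = 13 + 2·4.0833 = 21.1666.
Competitive Q* = 7, so ΔQ = 2.9167; wedge = 41.5835 − 21.1666 = 20.4169.
The triangle = ½ × 2.9167 × 20.4169 = 29.77.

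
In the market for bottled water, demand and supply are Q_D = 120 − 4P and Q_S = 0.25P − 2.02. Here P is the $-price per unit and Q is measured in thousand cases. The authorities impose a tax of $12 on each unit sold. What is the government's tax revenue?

$28.01 thousand

In inverse form: demand P = 30 − 0.25Q, supply P = 8.08 + 4Q.
Competitive equilibrium: 30 − 0.25Q = 8.08 + 4Q → Q* = 5.1576, P* = 28.7106.
With the tax, the buyer price exceeds the seller price by 12: (30 − 0.25Q) − (8.08 + 4Q) = 12 → Q' = 2.3341.
Tax revenue = 12 × 2.3341 = $28.01 thousand.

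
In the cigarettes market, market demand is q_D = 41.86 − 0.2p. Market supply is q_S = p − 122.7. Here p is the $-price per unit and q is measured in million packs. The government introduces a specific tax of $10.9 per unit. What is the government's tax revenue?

$137.52 million

In inverse form: demand p = 209.3 − 5q, supply p = 122.7 + q.
Competitive equilibrium: 209.3 − 5q = 122.7 + q → q* = 14.4333, p* = 137.1333.
With the tax, the buyer price exceeds the seller price by 10.9: (209.3 − 5q) − (122.7 + q) = 10.9 → q' = 12.6167.
Tax revenue = 10.9 × 12.6167 = $137.52 million.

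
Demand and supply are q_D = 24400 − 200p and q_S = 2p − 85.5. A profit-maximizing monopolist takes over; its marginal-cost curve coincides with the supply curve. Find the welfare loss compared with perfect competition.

0.60

In inverse form: demand p = 122 − 0.005q, supply p = 42.75 + 0.5q.
Competitive equilibrium: 122 − 0.005q = 42.75 + 0.5q → q* = 156.9307, p* = 121.2153.
Marginal revenue: MR = 122 − 0.01q. Set MR = MC: 122 − 0.01q = 42.75 + 0.5q → q_m = 155.3922.
Price p_m = 122 − 0.005·155.3922 = 121.223; MC(q_m) = 42.75 + 0.5·155.3922 = 120.4461.
Competitive q* = 156.9307, so Δq = 1.5385; wedge = 121.223 − 120.4461 = 0.7769.
Welfare loss = ½ × 1.5385 × 0.7769 = 0.60.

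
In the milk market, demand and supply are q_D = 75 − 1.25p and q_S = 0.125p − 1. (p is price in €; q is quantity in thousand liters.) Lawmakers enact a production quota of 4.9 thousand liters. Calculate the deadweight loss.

€4.48 thousand

In inverse form: demand p = 60 − 0.8q, supply p = 8 + 8q.
Competitive equilibrium: 60 − 0.8q = 8 + 8q → q* = 5.9091, p* = 55.2727.
At q = 4.9: demand price = 60 − 0.8·4.9 = 56.08; supply price = 8 + 8·4.9 = 47.2.
Δq = 5.9091 − 4.9 = 1.0091; wedge = 56.08 − 47.2 = 8.88.
Deadweight loss = ½ × 1.0091 × 8.88 = €4.48 thousand.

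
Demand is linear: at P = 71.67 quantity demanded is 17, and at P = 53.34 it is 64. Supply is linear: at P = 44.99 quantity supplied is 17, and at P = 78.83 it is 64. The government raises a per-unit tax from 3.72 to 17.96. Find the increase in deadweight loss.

Demand slope = (53.34 − 71.67)/(64 − 17) = −0.39, so P = 78.3 − 0.39Q.
Supply slope = (78.83 − 44.99)/(64 − 17) = 0.72, so P = 32.75 + 0.72Q.
Competitive equilibrium: 78.3 − 0.39Q = 32.75 + 0.72Q → Q* = 41.036, P* = 62.2959.
For a per-unit tax t: ΔQ = t/1.11, so DWL = ½·t·(t/1.11) = t²/2.22.
At t = 3.72: DWL = 6.234. At t = 17.96: DWL = 145.298.
Increase = 145.298 − 6.234 = 139.06.

139.06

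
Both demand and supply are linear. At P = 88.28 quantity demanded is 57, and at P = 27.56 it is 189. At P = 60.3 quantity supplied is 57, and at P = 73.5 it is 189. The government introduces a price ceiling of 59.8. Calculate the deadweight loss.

Demand slope = (27.56 − 88.28)/(189 − 57) = −0.46, so P = 114.5 − 0.46Q.
Supply slope = (73.5 − 60.3)/(189 − 57) = 0.1, so P = 54.6 + 0.1Q.
Competitive equilibrium: 114.5 − 0.46Q = 54.6 + 0.1Q → Q* = 106.9643, P* = 65.2964.
At the ceiling P = 59.8, quantity supplied = (59.8 − 54.6)/0.1 = 52.
Willingness to pay at Q' = 52: 114.5 − 0.46·52 = 90.58.
ΔQ = 106.9643 − 52 = 54.9643; wedge = 90.58 − 59.8 = 30.78.
DWL = ½ × 54.9643 × 30.78 = 845.90.

845.90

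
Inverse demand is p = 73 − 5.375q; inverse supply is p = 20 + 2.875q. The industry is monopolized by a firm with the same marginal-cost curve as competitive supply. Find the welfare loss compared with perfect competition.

Competitive equilibrium: 73 − 5.375q = 20 + 2.875q → q* = 6.4242, p* = 38.4697.
Marginal revenue: MR = 73 − 10.75q. Set MR = MC: 73 − 10.75q = 20 + 2.875q → q_m = 3.8899.
Price p_m = 73 − 5.375·3.8899 = 52.0918; MC(q_m) = 20 + 2.875·3.8899 = 31.1835.
Competitive q* = 6.4242, so Δq = 2.5343; wedge = 52.0918 − 31.1835 = 20.9083.
Deadweight loss = ½ × 2.5343 × 20.9083 = 26.49.

26.49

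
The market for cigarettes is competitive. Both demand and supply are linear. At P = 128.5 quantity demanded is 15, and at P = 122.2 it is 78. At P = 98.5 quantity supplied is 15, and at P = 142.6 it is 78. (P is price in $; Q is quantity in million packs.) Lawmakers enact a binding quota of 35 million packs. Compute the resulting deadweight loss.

Demand slope = (122.2 − 128.5)/(78 − 15) = −0.1, so P = 130 − 0.1Q.
Supply slope = (142.6 − 98.5)/(78 − 15) = 0.7, so P = 88 + 0.7Q.
Competitive equilibrium: 130 − 0.1Q = 88 + 0.7Q → Q* = 52.5, P* = 124.75.
At Q = 35: demand price = 130 − 0.1·35 = 126.5; supply price = 88 + 0.7·35 = 112.5.
ΔQ = 52.5 − 35 = 17.5; wedge = 126.5 − 112.5 = 14.
DWL = ½ × 17.5 × 14 = $122.50 million.

$122.50 million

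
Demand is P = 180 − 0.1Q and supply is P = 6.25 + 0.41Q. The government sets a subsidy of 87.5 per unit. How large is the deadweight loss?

7506.13

Competitive equilibrium: 180 − 0.1Q = 6.25 + 0.41Q → Q* = 340.6863, P* = 145.9314.
The subsidy lowers effective supply by 87.5: P = 0.41Q − 81.25.
New quantity: 180 − 0.1Q = 0.41Q − 81.25 → Q' = 512.2549.
Overproduction ΔQ = 512.2549 − 340.6863 = 171.5686; wedge = subsidy = 87.5.
Deadweight loss = ½ × 171.5686 × 87.5 = 7506.13.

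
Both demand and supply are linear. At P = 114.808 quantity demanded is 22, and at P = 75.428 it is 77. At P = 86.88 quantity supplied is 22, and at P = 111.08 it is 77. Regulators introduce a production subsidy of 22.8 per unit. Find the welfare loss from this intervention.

224.84

Demand slope = (75.428 − 114.808)/(77 − 22) = −0.716, so P = 130.56 − 0.716Q.
Supply slope = (111.08 − 86.88)/(77 − 22) = 0.44, so P = 77.2 + 0.44Q.
Competitive equilibrium: 130.56 − 0.716Q = 77.2 + 0.44Q → Q* = 46.1592, P* = 97.51.
The subsidy lowers effective supply by 22.8: P = 54.4 + 0.44Q.
New quantity: 130.56 − 0.716Q = 54.4 + 0.44Q → Q' = 65.8824.
Overproduction ΔQ = 65.8824 − 46.1592 = 19.7232; wedge = subsidy = 22.8.
DWL = ½ × 19.7232 × 22.8 = 224.84.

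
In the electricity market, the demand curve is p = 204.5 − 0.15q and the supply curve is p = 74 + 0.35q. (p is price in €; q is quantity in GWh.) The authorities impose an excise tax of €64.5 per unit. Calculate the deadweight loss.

€4160.25

Competitive equilibrium: 204.5 − 0.15q = 74 + 0.35q → q* = 261, p* = 165.35.
With the tax, the buyer price exceeds the seller price by 64.5: (204.5 − 0.15q) − (74 + 0.35q) = 64.5 → q' = 132.
Δq = 261 − 132 = 129; the wedge equals the tax, 64.5.
Deadweight loss = ½ × 129 × 64.5 = €4160.25.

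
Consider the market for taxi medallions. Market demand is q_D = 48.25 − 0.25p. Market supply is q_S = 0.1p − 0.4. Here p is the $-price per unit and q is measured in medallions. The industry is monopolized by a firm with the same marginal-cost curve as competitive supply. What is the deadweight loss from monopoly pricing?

$63

In inverse form: demand p = 193 − 4q, supply p = 4 + 10q.
Competitive equilibrium: 193 − 4q = 4 + 10q → q* = 13.5, p* = 139.
Marginal revenue: MR = 193 − 8q. Set MR = MC: 193 − 8q = 4 + 10q → q_m = 10.5.
Price p_m = 193 − 4·10.5 = 151; MC(q_m) = 4 + 10·10.5 = 109.
Competitive q* = 13.5, so Δq = 3; wedge = 151 − 109 = 42.
Deadweight loss = ½ × 3 × 42 = $63.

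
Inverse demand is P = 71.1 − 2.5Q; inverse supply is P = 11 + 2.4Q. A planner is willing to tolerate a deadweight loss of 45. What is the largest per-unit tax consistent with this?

Competitive equilibrium: 71.1 − 2.5Q = 11 + 2.4Q → Q* = 12.2653, P* = 40.4367.
A tax t gives ΔQ = t/4.9 and wedge t, so DWL = t²/9.8.
t²/9.8 = 45 → t² = 441 → t = 21.

21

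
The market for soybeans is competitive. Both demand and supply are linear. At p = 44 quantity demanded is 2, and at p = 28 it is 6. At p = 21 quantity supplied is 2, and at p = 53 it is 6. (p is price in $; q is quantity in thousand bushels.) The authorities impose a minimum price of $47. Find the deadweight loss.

Demand slope = (28 − 44)/(6 − 2) = −4, so p = 52 − 4q.
Supply slope = (53 − 21)/(6 − 2) = 8, so p = 5 + 8q.
Competitive equilibrium: 52 − 4q = 5 + 8q → q* = 3.9167, p* = 36.3333.
At the floor p = 47, quantity demanded = (52 − 47)/4 = 1.25.
Sellers' marginal cost at q' = 1.25: 5 + 8·1.25 = 15.
Δq = 3.9167 − 1.25 = 2.6667; wedge = 47 − 15 = 32.
The triangle = ½ × 2.6667 × 32 = $42.67 thousand.

$42.67 thousand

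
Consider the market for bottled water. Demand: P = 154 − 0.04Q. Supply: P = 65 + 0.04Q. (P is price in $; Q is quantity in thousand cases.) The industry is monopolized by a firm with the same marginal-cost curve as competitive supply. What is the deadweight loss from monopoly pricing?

Competitive equilibrium: 154 − 0.04Q = 65 + 0.04Q → Q* = 1112.5, P* = 109.5.
Marginal revenue: MR = 154 − 0.08Q. Set MR = MC: 154 − 0.08Q = 65 + 0.04Q → Q_m = 741.66667.
Price P_m = 154 − 0.04·741.66667 = 124.33333; MC(Q_m) = 65 + 0.04·741.66667 = 94.66667.
Competitive Q* = 1112.5, so ΔQ = 370.83333; wedge = 124.33333 − 94.66667 = 29.66666.
Welfare loss = ½ × 370.83333 × 29.66666 = $5500.69 thousand.

$5500.69 thousand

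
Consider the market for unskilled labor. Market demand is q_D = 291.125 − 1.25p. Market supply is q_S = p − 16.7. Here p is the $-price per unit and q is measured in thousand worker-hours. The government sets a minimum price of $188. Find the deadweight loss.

In inverse form: demand p = 232.9 − 0.8q, supply p = 16.7 + q.
Competitive equilibrium: 232.9 − 0.8q = 16.7 + q → q* = 120.1111, p* = 136.8111.
At the floor p = 188, quantity demanded = (232.9 − 188)/0.8 = 56.125.
Sellers' marginal cost at q' = 56.125: 16.7 + 1·56.125 = 72.825.
Δq = 120.1111 − 56.125 = 63.9861; wedge = 188 − 72.825 = 115.175.
Welfare loss = ½ × 63.9861 × 115.175 = $3684.80 thousand.

$3684.80 thousand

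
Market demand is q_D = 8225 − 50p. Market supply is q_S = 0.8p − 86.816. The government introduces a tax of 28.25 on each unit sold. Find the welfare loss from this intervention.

314.20

In inverse form: demand p = 164.5 − 0.02q, supply p = 108.52 + 1.25q.
Competitive equilibrium: 164.5 − 0.02q = 108.52 + 1.25q → q* = 44.0787, p* = 163.6184.
With the tax, the buyer price exceeds the seller price by 28.25: (164.5 − 0.02q) − (108.52 + 1.25q) = 28.25 → q' = 21.8346.
Δq = 44.0787 − 21.8346 = 22.2441; the wedge equals the tax, 28.25.
The triangle = ½ × 22.2441 × 28.25 = 314.20.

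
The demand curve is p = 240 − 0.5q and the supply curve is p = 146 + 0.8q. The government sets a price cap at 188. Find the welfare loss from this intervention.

255.02

Competitive equilibrium: 240 − 0.5q = 146 + 0.8q → q* = 72.3077, p* = 203.8462.
At the ceiling p = 188, quantity supplied = (188 − 146)/0.8 = 52.5.
Willingness to pay at q' = 52.5: 240 − 0.5·52.5 = 213.75.
Δq = 72.3077 − 52.5 = 19.8077; wedge = 213.75 − 188 = 25.75.
DWL = ½ × 19.8077 × 25.75 = 255.02.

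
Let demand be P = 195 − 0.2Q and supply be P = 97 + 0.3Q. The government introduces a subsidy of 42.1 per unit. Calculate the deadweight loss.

1772.41

Competitive equilibrium: 195 − 0.2Q = 97 + 0.3Q → Q* = 196, P* = 155.8.
The subsidy lowers effective supply by 42.1: P = 54.9 + 0.3Q.
New quantity: 195 − 0.2Q = 54.9 + 0.3Q → Q' = 280.2.
Overproduction ΔQ = 280.2 − 196 = 84.2; wedge = subsidy = 42.1.
Deadweight loss = ½ × 84.2 × 42.1 = 1772.41.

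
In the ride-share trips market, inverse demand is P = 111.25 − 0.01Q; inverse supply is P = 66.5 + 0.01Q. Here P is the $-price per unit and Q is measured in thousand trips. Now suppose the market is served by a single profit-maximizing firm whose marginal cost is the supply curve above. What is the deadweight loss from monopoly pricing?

Competitive equilibrium: 111.25 − 0.01Q = 66.5 + 0.01Q → Q* = 2237.5, P* = 88.875.
Marginal revenue: MR = 111.25 − 0.02Q. Set MR = MC: 111.25 − 0.02Q = 66.5 + 0.01Q → Q_m = 1491.66667.
Price P_m = 111.25 − 0.01·1491.66667 = 96.33333; MC(Q_m) = 66.5 + 0.01·1491.66667 = 81.41667.
Competitive Q* = 2237.5, so ΔQ = 745.83333; wedge = 96.33333 − 81.41667 = 14.91666.
Deadweight loss = ½ × 745.83333 × 14.91666 = $5562.67 thousand.

$5562.67 thousand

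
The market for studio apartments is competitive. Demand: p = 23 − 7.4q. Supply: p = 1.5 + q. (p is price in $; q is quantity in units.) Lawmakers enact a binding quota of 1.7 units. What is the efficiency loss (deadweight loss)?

$3.10

Competitive equilibrium: 23 − 7.4q = 1.5 + q → q* = 2.5595, p* = 4.0595.
At q = 1.7: demand price = 23 − 7.4·1.7 = 10.42; supply price = 1.5 + 1·1.7 = 3.2.
Δq = 2.5595 − 1.7 = 0.8595; wedge = 10.42 − 3.2 = 7.22.
Deadweight loss = ½ × 0.8595 × 7.22 = $3.10.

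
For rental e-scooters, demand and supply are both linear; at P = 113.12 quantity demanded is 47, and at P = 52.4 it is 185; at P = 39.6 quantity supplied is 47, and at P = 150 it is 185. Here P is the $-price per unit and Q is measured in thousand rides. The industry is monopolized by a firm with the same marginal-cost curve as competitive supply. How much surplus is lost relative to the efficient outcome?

Demand slope = (52.4 − 113.12)/(185 − 47) = −0.44, so P = 133.8 − 0.44Q.
Supply slope = (150 − 39.6)/(185 − 47) = 0.8, so P = 2 + 0.8Q.
Competitive equilibrium: 133.8 − 0.44Q = 2 + 0.8Q → Q* = 106.2903, P* = 87.0323.
Marginal revenue: MR = 133.8 − 0.88Q. Set MR = MC: 133.8 − 0.88Q = 2 + 0.8Q → Q_m = 78.4524.
Price P_m = 133.8 − 0.44·78.4524 = 99.2809; MC(Q_m) = 2 + 0.8·78.4524 = 64.7619.
Competitive Q* = 106.2903, so ΔQ = 27.8379; wedge = 99.2809 − 64.7619 = 34.519.
DWL = ½ × 27.8379 × 34.519 = $480.47 thousand.

$480.47 thousand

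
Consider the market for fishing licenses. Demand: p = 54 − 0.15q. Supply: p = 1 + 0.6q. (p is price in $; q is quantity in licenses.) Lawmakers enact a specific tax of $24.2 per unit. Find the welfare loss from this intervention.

Competitive equilibrium: 54 − 0.15q = 1 + 0.6q → q* = 70.6667, p* = 43.4.
With the tax, the buyer price exceeds the seller price by 24.2: (54 − 0.15q) − (1 + 0.6q) = 24.2 → q' = 38.4.
Δq = 70.6667 − 38.4 = 32.2667; the wedge equals the tax, 24.2.
Deadweight loss = ½ × 32.2667 × 24.2 = $390.43.

$390.43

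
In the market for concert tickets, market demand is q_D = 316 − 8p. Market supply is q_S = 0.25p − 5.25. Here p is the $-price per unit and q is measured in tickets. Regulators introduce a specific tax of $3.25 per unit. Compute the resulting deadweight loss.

In inverse form: demand p = 39.5 − 0.125q, supply p = 21 + 4q.
Competitive equilibrium: 39.5 − 0.125q = 21 + 4q → q* = 4.4848, p* = 38.9394.
With the tax, the buyer price exceeds the seller price by 3.25: (39.5 − 0.125q) − (21 + 4q) = 3.25 → q' = 3.697.
Δq = 4.4848 − 3.697 = 0.7878; the wedge equals the tax, 3.25.
Deadweight loss = ½ × 0.7878 × 3.25 = $1.28.

$1.28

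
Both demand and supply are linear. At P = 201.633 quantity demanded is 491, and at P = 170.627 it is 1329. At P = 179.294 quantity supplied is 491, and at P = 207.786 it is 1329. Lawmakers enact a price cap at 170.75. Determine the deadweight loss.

Demand slope = (170.627 − 201.633)/(1329 − 491) = −0.037, so P = 219.8 − 0.037Q.
Supply slope = (207.786 − 179.294)/(1329 − 491) = 0.034, so P = 162.6 + 0.034Q.
Competitive equilibrium: 219.8 − 0.037Q = 162.6 + 0.034Q → Q* = 805.6338, P* = 189.99155.
At the ceiling P = 170.75, quantity supplied = (170.75 − 162.6)/0.034 = 239.70588.
Willingness to pay at Q' = 239.70588: 219.8 − 0.037·239.70588 = 210.93088.
ΔQ = 805.6338 − 239.70588 = 565.92792; wedge = 210.93088 − 170.75 = 40.18088.
The triangle = ½ × 565.92792 × 40.18088 = 11369.74.

11369.74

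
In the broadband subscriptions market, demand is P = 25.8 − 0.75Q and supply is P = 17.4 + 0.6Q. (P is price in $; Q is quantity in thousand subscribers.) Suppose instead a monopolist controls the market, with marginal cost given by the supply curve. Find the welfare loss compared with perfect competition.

Competitive equilibrium: 25.8 − 0.75Q = 17.4 + 0.6Q → Q* = 6.2222, P* = 21.1333.
Marginal revenue: MR = 25.8 − 1.5Q. Set MR = MC: 25.8 − 1.5Q = 17.4 + 0.6Q → Q_m = 4.
Price P_m = 25.8 − 0.75·4 = 22.8; MC(Q_m) = 17.4 + 0.6·4 = 19.8.
Competitive Q* = 6.2222, so ΔQ = 2.2222; wedge = 22.8 − 19.8 = 3.
DWL = ½ × 2.2222 × 3 = $3.33 thousand.

$3.33 thousand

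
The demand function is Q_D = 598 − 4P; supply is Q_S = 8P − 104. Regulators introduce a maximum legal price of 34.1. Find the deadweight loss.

7144.32

In inverse form: demand P = 149.5 − 0.25Q, supply P = 13 + 0.125Q.
Competitive equilibrium: 149.5 − 0.25Q = 13 + 0.125Q → Q* = 364, P* = 58.5.
At the ceiling P = 34.1, quantity supplied = (34.1 − 13)/0.125 = 168.8.
Willingness to pay at Q' = 168.8: 149.5 − 0.25·168.8 = 107.3.
ΔQ = 364 − 168.8 = 195.2; wedge = 107.3 − 34.1 = 73.2.
DWL = ½ × 195.2 × 73.2 = 7144.32.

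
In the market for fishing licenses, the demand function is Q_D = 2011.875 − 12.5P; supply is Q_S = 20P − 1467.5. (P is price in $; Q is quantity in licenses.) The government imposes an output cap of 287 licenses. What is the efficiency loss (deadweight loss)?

In inverse form: demand P = 160.95 − 0.08Q, supply P = 73.375 + 0.05Q.
Competitive equilibrium: 160.95 − 0.08Q = 73.375 + 0.05Q → Q* = 673.6538, P* = 107.0577.
At Q = 287: demand price = 160.95 − 0.08·287 = 137.99; supply price = 73.375 + 0.05·287 = 87.725.
ΔQ = 673.6538 − 287 = 386.6538; wedge = 137.99 − 87.725 = 50.265.
Deadweight loss = ½ × 386.6538 × 50.265 = $9717.58.

$9717.58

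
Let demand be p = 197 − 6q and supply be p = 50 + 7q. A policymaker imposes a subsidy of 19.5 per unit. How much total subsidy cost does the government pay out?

Competitive equilibrium: 197 − 6q = 50 + 7q → q* = 11.3077, p* = 129.1538.
The subsidy lowers effective supply by 19.5: p = 30.5 + 7q.
New quantity: 197 − 6q = 30.5 + 7q → q' = 12.8077.
Total subsidy cost = 19.5 × 12.8077 = 249.75.

249.75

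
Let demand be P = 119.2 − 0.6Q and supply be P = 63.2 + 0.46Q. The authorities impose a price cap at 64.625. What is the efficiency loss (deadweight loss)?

Competitive equilibrium: 119.2 − 0.6Q = 63.2 + 0.46Q → Q* = 52.8302, P* = 87.5019.
At the ceiling P = 64.625, quantity supplied = (64.625 − 63.2)/0.46 = 3.0978.
Willingness to pay at Q' = 3.0978: 119.2 − 0.6·3.0978 = 117.3413.
ΔQ = 52.8302 − 3.0978 = 49.7324; wedge = 117.3413 − 64.625 = 52.7163.
The triangle = ½ × 49.7324 × 52.7163 = 1310.85.

1310.85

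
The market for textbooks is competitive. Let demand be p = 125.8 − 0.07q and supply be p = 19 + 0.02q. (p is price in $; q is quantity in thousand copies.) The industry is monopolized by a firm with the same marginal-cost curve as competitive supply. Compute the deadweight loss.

$12129.03 thousand

Competitive equilibrium: 125.8 − 0.07q = 19 + 0.02q → q* = 1186.6667, p* = 42.7333.
Marginal revenue: MR = 125.8 − 0.14q. Set MR = MC: 125.8 − 0.14q = 19 + 0.02q → q_m = 667.5.
Price p_m = 125.8 − 0.07·667.5 = 79.075; MC(q_m) = 19 + 0.02·667.5 = 32.35.
Competitive q* = 1186.6667, so Δq = 519.1667; wedge = 79.075 − 32.35 = 46.725.
DWL = ½ × 519.1667 × 46.725 = $12129.03 thousand.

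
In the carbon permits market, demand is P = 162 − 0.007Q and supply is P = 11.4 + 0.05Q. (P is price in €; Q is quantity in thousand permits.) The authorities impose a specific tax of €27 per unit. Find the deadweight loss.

€6394.74 thousand

Competitive equilibrium: 162 − 0.007Q = 11.4 + 0.05Q → Q* = 2642.1053, P* = 143.5053.
With the tax, the buyer price exceeds the seller price by 27: (162 − 0.007Q) − (11.4 + 0.05Q) = 27 → Q' = 2168.4211.
ΔQ = 2642.1053 − 2168.4211 = 473.6842; the wedge equals the tax, 27.
Deadweight loss = ½ × 473.6842 × 27 = €6394.74 thousand.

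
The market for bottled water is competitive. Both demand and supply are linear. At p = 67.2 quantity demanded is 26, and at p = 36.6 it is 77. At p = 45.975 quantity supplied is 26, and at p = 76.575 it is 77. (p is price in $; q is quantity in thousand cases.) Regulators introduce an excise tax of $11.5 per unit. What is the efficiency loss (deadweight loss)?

Demand slope = (36.6 − 67.2)/(77 − 26) = −0.6, so p = 82.8 − 0.6q.
Supply slope = (76.575 − 45.975)/(77 − 26) = 0.6, so p = 30.375 + 0.6q.
Competitive equilibrium: 82.8 − 0.6q = 30.375 + 0.6q → q* = 43.6875, p* = 56.5875.
With the tax, the buyer price exceeds the seller price by 11.5: (82.8 − 0.6q) − (30.375 + 0.6q) = 11.5 → q' = 34.1042.
Δq = 43.6875 − 34.1042 = 9.5833; the wedge equals the tax, 11.5.
Welfare loss = ½ × 9.5833 × 11.5 = $55.10 thousand.

$55.10 thousand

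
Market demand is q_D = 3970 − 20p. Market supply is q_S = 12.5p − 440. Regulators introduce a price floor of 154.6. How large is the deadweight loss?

9295.02

In inverse form: demand p = 198.5 − 0.05q, supply p = 35.2 + 0.08q.
Competitive equilibrium: 198.5 − 0.05q = 35.2 + 0.08q → q* = 1256.1538, p* = 135.6923.
At the floor p = 154.6, quantity demanded = (198.5 − 154.6)/0.05 = 878.
Sellers' marginal cost at q' = 878: 35.2 + 0.08·878 = 105.44.
Δq = 1256.1538 − 878 = 378.1538; wedge = 154.6 − 105.44 = 49.16.
Welfare loss = ½ × 378.1538 × 49.16 = 9295.02.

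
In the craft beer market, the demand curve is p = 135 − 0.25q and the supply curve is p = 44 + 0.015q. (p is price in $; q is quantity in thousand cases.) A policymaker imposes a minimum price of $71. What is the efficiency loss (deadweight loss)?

$1012.05 thousand

Competitive equilibrium: 135 − 0.25q = 44 + 0.015q → q* = 343.3962, p* = 49.1509.
At the floor p = 71, quantity demanded = (135 − 71)/0.25 = 256.
Sellers' marginal cost at q' = 256: 44 + 0.015·256 = 47.84.
Δq = 343.3962 − 256 = 87.3962; wedge = 71 − 47.84 = 23.16.
Deadweight loss = ½ × 87.3962 × 23.16 = $1012.05 thousand.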